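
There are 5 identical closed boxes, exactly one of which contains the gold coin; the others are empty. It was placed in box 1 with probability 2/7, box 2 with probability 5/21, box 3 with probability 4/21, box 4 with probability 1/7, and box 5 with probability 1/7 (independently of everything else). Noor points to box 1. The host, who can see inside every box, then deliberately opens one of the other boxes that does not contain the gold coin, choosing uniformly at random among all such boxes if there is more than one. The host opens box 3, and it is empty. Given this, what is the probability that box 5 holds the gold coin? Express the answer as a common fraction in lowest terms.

6/31

Apply Bayes' rule, conditioning on where the gold coin actually is.
If it is in box 1 (prior 2/7): the host has 4 equally likely choices, so probability 1/4; weight (2/7)·(1/4) = 1/14.
If it is in box 2 (prior 5/21): the host has 3 equally likely choices, so probability 1/3; weight (5/21)·(1/3) = 5/63.
If it is in box 3 (prior 4/21): the host opened box 3, so this case is ruled out; weight (4/21)·0 = 0.
If it is in either of boxes 4 and 5 (prior 1/7 each): the host has 3 equally likely choices, so probability 1/3; weight (1/7)·(1/3) = 1/21 each.
The weights sum to 31/126.
So P(the gold coin in box 5 | the host opened box 3) = (1/21) / (31/126) = 6/31.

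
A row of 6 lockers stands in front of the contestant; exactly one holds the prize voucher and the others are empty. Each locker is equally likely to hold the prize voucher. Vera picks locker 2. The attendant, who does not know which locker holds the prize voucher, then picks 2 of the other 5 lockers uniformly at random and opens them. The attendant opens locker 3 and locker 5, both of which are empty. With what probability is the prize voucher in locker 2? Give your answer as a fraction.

Consider each possible location of the prize voucher in turn.
If it is in any of lockers 1, 2, 4, and 6 (prior 1/6 each): the attendant picks exactly this set with probability 1/10 regardless, and none is the prize; weight (1/6)·(1/10) = 1/60 each.
If it is in either of lockers 3 and 5 (prior 1/6 each): that locker was opened and seen not to hold the prize — ruled out; weight (1/6)·0 = 0 each.
The weights sum to 1/15.
So P(the prize voucher in locker 2 | the attendant opened locker 3 and locker 5) = (1/60) / (1/15) = 1/4.

1/4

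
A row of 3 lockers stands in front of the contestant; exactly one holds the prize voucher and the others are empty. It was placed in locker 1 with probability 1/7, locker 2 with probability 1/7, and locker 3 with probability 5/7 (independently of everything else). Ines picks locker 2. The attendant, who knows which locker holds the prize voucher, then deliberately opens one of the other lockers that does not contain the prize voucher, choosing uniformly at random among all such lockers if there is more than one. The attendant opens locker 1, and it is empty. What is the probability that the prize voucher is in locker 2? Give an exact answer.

1/11

Consider each possible location of the prize voucher in turn.
If it is in locker 1 (prior 1/7): the attendant opened locker 1, so this case is ruled out; weight (1/7)·0 = 0.
If it is in locker 2 (prior 1/7): the attendant has 2 equally likely choices, so probability 1/2; weight (1/7)·(1/2) = 1/14.
If it is in locker 3 (prior 5/7): the attendant has no choice, probability 1; weight (5/7)·1 = 5/7.
The weights sum to 11/14.
So P(the prize voucher in locker 2 | the attendant opened locker 1) = (1/14) / (11/14) = 1/11.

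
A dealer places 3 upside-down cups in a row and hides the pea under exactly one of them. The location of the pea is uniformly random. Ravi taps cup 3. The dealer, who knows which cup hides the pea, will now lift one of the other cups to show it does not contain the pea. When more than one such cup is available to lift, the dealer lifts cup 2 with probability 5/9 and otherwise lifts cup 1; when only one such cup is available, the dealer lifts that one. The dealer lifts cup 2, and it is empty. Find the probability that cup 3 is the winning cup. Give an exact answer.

5/14

Apply Bayes' rule, conditioning on where the pea actually is.
If it is under cup 1 (prior 1/3): only cup 2 is available, probability 1; weight (1/3)·1 = 1/3.
If it is under cup 2 (prior 1/3): the dealer opened cup 2, so this case is ruled out; weight (1/3)·0 = 0.
If it is under cup 3 (prior 1/3): cup 2 is available, opened with probability 5/9; weight (1/3)·(5/9) = 5/27.
The weights sum to 14/27.
So P(the pea under cup 3 | the dealer opened cup 2) = (5/27) / (14/27) = 5/14.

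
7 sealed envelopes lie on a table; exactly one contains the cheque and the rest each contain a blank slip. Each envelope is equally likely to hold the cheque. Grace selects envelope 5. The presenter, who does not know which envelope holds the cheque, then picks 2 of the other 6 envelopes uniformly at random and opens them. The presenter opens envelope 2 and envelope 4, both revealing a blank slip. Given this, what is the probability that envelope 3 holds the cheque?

1/5

Apply Bayes' rule, conditioning on where the cheque actually is.
If it is in any of envelopes 1, 3, 5, 6, and 7 (prior 1/7 each): the presenter picks exactly this set with probability 1/15 regardless, and none is the prize; weight (1/7)·(1/15) = 1/105 each.
If it is in either of envelopes 2 and 4 (prior 1/7 each): that envelope was opened and seen not to hold the prize — ruled out; weight (1/7)·0 = 0 each.
The weights sum to 1/21.
So P(the cheque in envelope 3 | the presenter opened envelope 2 and envelope 4) = (1/105) / (1/21) = 1/5.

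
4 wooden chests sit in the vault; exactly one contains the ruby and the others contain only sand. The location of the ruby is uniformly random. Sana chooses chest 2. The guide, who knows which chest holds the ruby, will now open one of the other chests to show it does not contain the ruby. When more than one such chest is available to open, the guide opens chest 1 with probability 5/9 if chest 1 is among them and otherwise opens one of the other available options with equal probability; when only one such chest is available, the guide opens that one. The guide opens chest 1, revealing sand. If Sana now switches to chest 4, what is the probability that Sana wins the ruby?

1/3

Consider each possible location of the ruby in turn.
If it is in chest 1 (prior 1/4): the guide opened chest 1, so this case is ruled out; weight (1/4)·0 = 0.
If it is in any of chests 2, 3, and 4 (prior 1/4 each): chest 1 is available, opened with probability 5/9; weight (1/4)·(5/9) = 5/36 each.
The weights sum to 5/12.
So P(the ruby in chest 4 | the guide opened chest 1) = (5/36) / (5/12) = 1/3.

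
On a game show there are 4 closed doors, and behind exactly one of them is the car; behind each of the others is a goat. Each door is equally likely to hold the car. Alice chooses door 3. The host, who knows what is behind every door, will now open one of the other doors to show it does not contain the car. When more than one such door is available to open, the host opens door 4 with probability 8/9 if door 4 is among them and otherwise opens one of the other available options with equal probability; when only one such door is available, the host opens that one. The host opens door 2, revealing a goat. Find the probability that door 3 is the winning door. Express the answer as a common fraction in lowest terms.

1/12

Apply Bayes' rule, conditioning on where the car actually is.
If it is behind door 1 (prior 1/4): door 4 is available but not opened, probability 1/9; weight (1/4)·(1/9) = 1/36.
If it is behind door 2 (prior 1/4): the host opened door 2, so this case is ruled out; weight (1/4)·0 = 0.
If it is behind door 3 (prior 1/4): door 4 is available but not opened; door 2 gets probability (1 − 8/9)/2 = 1/18; weight (1/4)·(1/18) = 1/72.
If it is behind door 4 (prior 1/4): door 4 holds the prize so is unavailable; the host chooses uniformly among the 2 others, probability 1/2; weight (1/4)·(1/2) = 1/8.
The weights sum to 1/6.
So P(the car behind door 3 | the host opened door 2) = (1/72) / (1/6) = 1/12.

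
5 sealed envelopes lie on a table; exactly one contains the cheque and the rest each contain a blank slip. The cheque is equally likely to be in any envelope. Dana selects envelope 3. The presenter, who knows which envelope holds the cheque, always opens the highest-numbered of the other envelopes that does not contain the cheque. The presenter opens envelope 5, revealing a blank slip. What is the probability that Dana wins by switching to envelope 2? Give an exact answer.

1/4

Condition on the true location of the cheque.
If it is in any of envelopes 1, 2, 3, and 4 (prior 1/5 each): envelope 5 is the highest-numbered option available, probability 1; weight (1/5)·1 = 1/5 each.
If it is in envelope 5 (prior 1/5): the presenter opened envelope 5, so this case is ruled out; weight (1/5)·0 = 0.
The weights sum to 4/5.
So P(the cheque in envelope 2 | the presenter opened envelope 5) = (1/5) / (4/5) = 1/4.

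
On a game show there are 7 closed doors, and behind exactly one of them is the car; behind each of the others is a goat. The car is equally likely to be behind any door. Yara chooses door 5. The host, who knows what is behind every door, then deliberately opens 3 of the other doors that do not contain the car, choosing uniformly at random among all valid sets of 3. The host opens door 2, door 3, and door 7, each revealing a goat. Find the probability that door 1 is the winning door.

2/7

Apply Bayes' rule, conditioning on where the car actually is.
If it is behind any of doors 1, 4, and 6 (prior 1/7 each): the host has 10 equally likely choices, so probability 1/10; weight (1/7)·(1/10) = 1/70 each.
If it is behind any of doors 2, 3, and 7 (prior 1/7 each): that door was opened and seen not to hold the prize — ruled out; weight (1/7)·0 = 0 each.
If it is behind door 5 (prior 1/7): the host has 20 equally likely choices, so probability 1/20; weight (1/7)·(1/20) = 1/140.
The weights sum to 1/20.
So P(the car behind door 1 | the host opened door 2, door 3, and door 7) = (1/70) / (1/20) = 2/7.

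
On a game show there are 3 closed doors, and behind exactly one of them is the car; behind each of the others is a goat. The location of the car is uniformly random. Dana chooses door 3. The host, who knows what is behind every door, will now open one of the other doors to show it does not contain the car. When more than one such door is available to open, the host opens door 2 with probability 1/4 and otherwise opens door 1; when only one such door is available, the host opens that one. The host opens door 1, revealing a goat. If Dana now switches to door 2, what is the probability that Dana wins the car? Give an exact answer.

Apply Bayes' rule, conditioning on where the car actually is.
If it is behind door 1 (prior 1/3): the host opened door 1, so this case is ruled out; weight (1/3)·0 = 0.
If it is behind door 2 (prior 1/3): only door 1 is available, probability 1; weight (1/3)·1 = 1/3.
If it is behind door 3 (prior 1/3): door 2 is available but not opened, probability 3/4; weight (1/3)·(3/4) = 1/4.
The weights sum to 7/12.
So P(the car behind door 2 | the host opened door 1) = (1/3) / (7/12) = 4/7.

4/7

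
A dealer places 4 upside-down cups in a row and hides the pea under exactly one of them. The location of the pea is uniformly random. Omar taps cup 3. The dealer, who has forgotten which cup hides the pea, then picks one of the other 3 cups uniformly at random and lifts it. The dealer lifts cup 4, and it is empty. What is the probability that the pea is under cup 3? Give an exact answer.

Condition on the true location of the pea.
If it is under any of cups 1, 2, and 3 (prior 1/4 each): the dealer picks cup 4 with probability 1/3 regardless, and it is not the prize; weight (1/4)·(1/3) = 1/12 each.
If it is under cup 4 (prior 1/4): the dealer opened cup 4, so this case is ruled out; weight (1/4)·0 = 0.
The weights sum to 1/4.
So P(the pea under cup 3 | the dealer opened cup 4) = (1/12) / (1/4) = 1/3.

1/3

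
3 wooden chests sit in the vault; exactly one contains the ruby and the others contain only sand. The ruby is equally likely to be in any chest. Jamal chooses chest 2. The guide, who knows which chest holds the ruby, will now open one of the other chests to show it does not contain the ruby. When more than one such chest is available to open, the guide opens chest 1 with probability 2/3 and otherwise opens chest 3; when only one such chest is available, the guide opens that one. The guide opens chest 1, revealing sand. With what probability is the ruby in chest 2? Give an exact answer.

2/5

Condition on the true location of the ruby.
If it is in chest 1 (prior 1/3): the guide opened chest 1, so this case is ruled out; weight (1/3)·0 = 0.
If it is in chest 2 (prior 1/3): chest 1 is available, opened with probability 2/3; weight (1/3)·(2/3) = 2/9.
If it is in chest 3 (prior 1/3): only chest 1 is available, probability 1; weight (1/3)·1 = 1/3.
The weights sum to 5/9.
So P(the ruby in chest 2 | the guide opened chest 1) = (2/9) / (5/9) = 2/5.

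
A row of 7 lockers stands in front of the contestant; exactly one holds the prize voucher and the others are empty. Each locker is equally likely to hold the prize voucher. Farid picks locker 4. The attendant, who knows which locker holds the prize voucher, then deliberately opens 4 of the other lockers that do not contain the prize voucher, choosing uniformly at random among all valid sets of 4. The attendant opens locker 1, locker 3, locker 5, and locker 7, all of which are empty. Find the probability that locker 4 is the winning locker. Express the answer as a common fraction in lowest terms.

1/7

Consider each possible location of the prize voucher in turn.
If it is in any of lockers 1, 3, 5, and 7 (prior 1/7 each): that locker was opened and seen not to hold the prize — ruled out; weight (1/7)·0 = 0 each.
If it is in either of lockers 2 and 6 (prior 1/7 each): the attendant has 5 equally likely choices, so probability 1/5; weight (1/7)·(1/5) = 1/35 each.
If it is in locker 4 (prior 1/7): the attendant has 15 equally likely choices, so probability 1/15; weight (1/7)·(1/15) = 1/105.
The weights sum to 1/15.
So P(the prize voucher in locker 4 | the attendant opened locker 1, locker 3, locker 5, and locker 7) = (1/105) / (1/15) = 1/7.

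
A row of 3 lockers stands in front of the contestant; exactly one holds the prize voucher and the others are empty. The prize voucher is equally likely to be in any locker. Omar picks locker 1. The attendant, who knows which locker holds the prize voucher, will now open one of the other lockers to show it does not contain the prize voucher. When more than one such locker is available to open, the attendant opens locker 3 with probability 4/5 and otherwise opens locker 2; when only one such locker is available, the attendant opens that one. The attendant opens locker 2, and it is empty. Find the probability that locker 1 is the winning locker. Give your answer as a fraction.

1/6

Apply Bayes' rule, conditioning on where the prize voucher actually is.
If it is in locker 1 (prior 1/3): locker 3 is available but not opened, probability 1/5; weight (1/3)·(1/5) = 1/15.
If it is in locker 2 (prior 1/3): the attendant opened locker 2, so this case is ruled out; weight (1/3)·0 = 0.
If it is in locker 3 (prior 1/3): only locker 2 is available, probability 1; weight (1/3)·1 = 1/3.
The weights sum to 2/5.
So P(the prize voucher in locker 1 | the attendant opened locker 2) = (1/15) / (2/5) = 1/6.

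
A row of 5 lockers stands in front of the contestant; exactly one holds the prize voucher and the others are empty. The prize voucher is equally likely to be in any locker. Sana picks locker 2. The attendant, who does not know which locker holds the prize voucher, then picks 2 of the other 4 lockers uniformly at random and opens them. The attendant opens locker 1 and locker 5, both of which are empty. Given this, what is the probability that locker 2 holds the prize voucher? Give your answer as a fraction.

1/3

Apply Bayes' rule, conditioning on where the prize voucher actually is.
If it is in either of lockers 1 and 5 (prior 1/5 each): that locker was opened and seen not to hold the prize — ruled out; weight (1/5)·0 = 0 each.
If it is in any of lockers 2, 3, and 4 (prior 1/5 each): the attendant picks exactly this set with probability 1/6 regardless, and none is the prize; weight (1/5)·(1/6) = 1/30 each.
The weights sum to 1/10.
So P(the prize voucher in locker 2 | the attendant opened locker 1 and locker 5) = (1/30) / (1/10) = 1/3.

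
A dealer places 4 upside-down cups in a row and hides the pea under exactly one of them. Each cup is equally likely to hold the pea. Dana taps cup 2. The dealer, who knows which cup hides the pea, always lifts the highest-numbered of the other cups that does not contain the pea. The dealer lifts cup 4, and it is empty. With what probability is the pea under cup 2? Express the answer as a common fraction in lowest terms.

Apply Bayes' rule, conditioning on where the pea actually is.
If it is under any of cups 1, 2, and 3 (prior 1/4 each): cup 4 is the highest-numbered option available, probability 1; weight (1/4)·1 = 1/4 each.
If it is under cup 4 (prior 1/4): the dealer opened cup 4, so this case is ruled out; weight (1/4)·0 = 0.
The weights sum to 3/4.
So P(the pea under cup 2 | the dealer opened cup 4) = (1/4) / (3/4) = 1/3.

1/3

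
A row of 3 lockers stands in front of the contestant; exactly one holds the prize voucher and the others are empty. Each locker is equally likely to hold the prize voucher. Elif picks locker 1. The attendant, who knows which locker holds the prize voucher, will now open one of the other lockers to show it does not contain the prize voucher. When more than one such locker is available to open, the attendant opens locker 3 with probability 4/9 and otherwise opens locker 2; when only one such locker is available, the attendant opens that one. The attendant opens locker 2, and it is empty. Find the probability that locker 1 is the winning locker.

5/14

Apply Bayes' rule, conditioning on where the prize voucher actually is.
If it is in locker 1 (prior 1/3): locker 3 is available but not opened, probability 5/9; weight (1/3)·(5/9) = 5/27.
If it is in locker 2 (prior 1/3): the attendant opened locker 2, so this case is ruled out; weight (1/3)·0 = 0.
If it is in locker 3 (prior 1/3): only locker 2 is available, probability 1; weight (1/3)·1 = 1/3.
The weights sum to 14/27.
So P(the prize voucher in locker 1 | the attendant opened locker 2) = (5/27) / (14/27) = 5/14.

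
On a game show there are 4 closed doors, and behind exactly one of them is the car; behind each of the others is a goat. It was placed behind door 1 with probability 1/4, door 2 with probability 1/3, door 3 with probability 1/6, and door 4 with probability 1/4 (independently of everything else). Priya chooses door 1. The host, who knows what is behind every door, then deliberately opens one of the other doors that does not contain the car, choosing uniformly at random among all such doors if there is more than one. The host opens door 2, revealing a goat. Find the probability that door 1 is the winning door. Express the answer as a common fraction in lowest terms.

2/7

Apply Bayes' rule, conditioning on where the car actually is.
If it is behind door 1 (prior 1/4): the host has 3 equally likely choices, so probability 1/3; weight (1/4)·(1/3) = 1/12.
If it is behind door 2 (prior 1/3): the host opened door 2, so this case is ruled out; weight (1/3)·0 = 0.
If it is behind door 3 (prior 1/6): the host has 2 equally likely choices, so probability 1/2; weight (1/6)·(1/2) = 1/12.
If it is behind door 4 (prior 1/4): the host has 2 equally likely choices, so probability 1/2; weight (1/4)·(1/2) = 1/8.
The weights sum to 7/24.
So P(the car behind door 1 | the host opened door 2) = (1/12) / (7/24) = 2/7.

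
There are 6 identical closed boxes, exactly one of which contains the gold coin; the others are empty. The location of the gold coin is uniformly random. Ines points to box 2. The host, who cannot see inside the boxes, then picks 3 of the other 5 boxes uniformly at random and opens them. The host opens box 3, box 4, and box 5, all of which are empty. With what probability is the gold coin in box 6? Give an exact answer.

Apply Bayes' rule, conditioning on where the gold coin actually is.
If it is in any of boxes 1, 2, and 6 (prior 1/6 each): the host picks exactly this set with probability 1/10 regardless, and none is the prize; weight (1/6)·(1/10) = 1/60 each.
If it is in any of boxes 3, 4, and 5 (prior 1/6 each): that box was opened and seen not to hold the prize — ruled out; weight (1/6)·0 = 0 each.
The weights sum to 1/20.
So P(the gold coin in box 6 | the host opened box 3, box 4, and box 5) = (1/60) / (1/20) = 1/3.

1/3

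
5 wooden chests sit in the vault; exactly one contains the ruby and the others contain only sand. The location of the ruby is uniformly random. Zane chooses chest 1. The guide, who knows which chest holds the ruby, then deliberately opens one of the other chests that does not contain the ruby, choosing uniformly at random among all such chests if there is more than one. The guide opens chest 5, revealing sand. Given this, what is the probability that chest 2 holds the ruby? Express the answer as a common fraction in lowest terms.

Condition on the true location of the ruby.
If it is in chest 1 (prior 1/5): the guide has 4 equally likely choices, so probability 1/4; weight (1/5)·(1/4) = 1/20.
If it is in any of chests 2, 3, and 4 (prior 1/5 each): the guide has 3 equally likely choices, so probability 1/3; weight (1/5)·(1/3) = 1/15 each.
If it is in chest 5 (prior 1/5): the guide opened chest 5, so this case is ruled out; weight (1/5)·0 = 0.
The weights sum to 1/4.
So P(the ruby in chest 2 | the guide opened chest 5) = (1/15) / (1/4) = 4/15.

4/15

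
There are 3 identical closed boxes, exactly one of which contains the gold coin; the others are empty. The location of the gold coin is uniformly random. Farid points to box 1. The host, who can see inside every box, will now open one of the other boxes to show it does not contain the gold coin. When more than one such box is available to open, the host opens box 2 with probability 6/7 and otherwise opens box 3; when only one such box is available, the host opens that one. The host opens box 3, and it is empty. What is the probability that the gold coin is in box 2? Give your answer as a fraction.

Consider each possible location of the gold coin in turn.
If it is in box 1 (prior 1/3): box 2 is available but not opened, probability 1/7; weight (1/3)·(1/7) = 1/21.
If it is in box 2 (prior 1/3): only box 3 is available, probability 1; weight (1/3)·1 = 1/3.
If it is in box 3 (prior 1/3): the host opened box 3, so this case is ruled out; weight (1/3)·0 = 0.
The weights sum to 8/21.
So P(the gold coin in box 2 | the host opened box 3) = (1/3) / (8/21) = 7/8.

7/8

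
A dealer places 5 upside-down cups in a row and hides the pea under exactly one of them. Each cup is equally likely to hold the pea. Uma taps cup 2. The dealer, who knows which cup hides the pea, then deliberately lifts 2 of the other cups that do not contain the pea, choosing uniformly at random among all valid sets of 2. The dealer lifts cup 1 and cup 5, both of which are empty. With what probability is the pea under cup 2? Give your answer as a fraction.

1/5

Condition on the true location of the pea.
If it is under either of cups 1 and 5 (prior 1/5 each): that cup was opened and seen not to hold the prize — ruled out; weight (1/5)·0 = 0 each.
If it is under cup 2 (prior 1/5): the dealer has 6 equally likely choices, so probability 1/6; weight (1/5)·(1/6) = 1/30.
If it is under either of cups 3 and 4 (prior 1/5 each): the dealer has 3 equally likely choices, so probability 1/3; weight (1/5)·(1/3) = 1/15 each.
The weights sum to 1/6.
So P(the pea under cup 2 | the dealer opened cup 1 and cup 5) = (1/30) / (1/6) = 1/5.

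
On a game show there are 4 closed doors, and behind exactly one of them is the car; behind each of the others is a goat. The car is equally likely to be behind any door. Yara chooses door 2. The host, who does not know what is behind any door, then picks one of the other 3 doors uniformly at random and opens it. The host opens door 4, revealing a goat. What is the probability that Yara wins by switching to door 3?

Apply Bayes' rule, conditioning on where the car actually is.
If it is behind any of doors 1, 2, and 3 (prior 1/4 each): the host picks door 4 with probability 1/3 regardless, and it is not the prize; weight (1/4)·(1/3) = 1/12 each.
If it is behind door 4 (prior 1/4): the host opened door 4, so this case is ruled out; weight (1/4)·0 = 0.
The weights sum to 1/4.
So P(the car behind door 3 | the host opened door 4) = (1/12) / (1/4) = 1/3.

1/3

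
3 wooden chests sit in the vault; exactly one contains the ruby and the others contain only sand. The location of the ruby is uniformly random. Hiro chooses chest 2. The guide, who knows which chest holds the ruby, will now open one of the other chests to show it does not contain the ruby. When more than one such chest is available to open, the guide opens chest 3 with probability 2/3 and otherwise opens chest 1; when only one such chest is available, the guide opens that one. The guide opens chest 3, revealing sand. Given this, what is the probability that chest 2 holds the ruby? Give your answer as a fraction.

2/5

Condition on the true location of the ruby.
If it is in chest 1 (prior 1/3): only chest 3 is available, probability 1; weight (1/3)·1 = 1/3.
If it is in chest 2 (prior 1/3): chest 3 is available, opened with probability 2/3; weight (1/3)·(2/3) = 2/9.
If it is in chest 3 (prior 1/3): the guide opened chest 3, so this case is ruled out; weight (1/3)·0 = 0.
The weights sum to 5/9.
So P(the ruby in chest 2 | the guide opened chest 3) = (2/9) / (5/9) = 2/5.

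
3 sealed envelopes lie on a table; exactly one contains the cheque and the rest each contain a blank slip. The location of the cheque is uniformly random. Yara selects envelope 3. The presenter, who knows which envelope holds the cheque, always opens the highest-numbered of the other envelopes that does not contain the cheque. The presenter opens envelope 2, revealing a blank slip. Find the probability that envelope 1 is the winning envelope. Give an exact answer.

1/2

Apply Bayes' rule, conditioning on where the cheque actually is.
If it is in either of envelopes 1 and 3 (prior 1/3 each): envelope 2 is the highest-numbered option available, probability 1; weight (1/3)·1 = 1/3 each.
If it is in envelope 2 (prior 1/3): the presenter opened envelope 2, so this case is ruled out; weight (1/3)·0 = 0.
The weights sum to 2/3.
So P(the cheque in envelope 1 | the presenter opened envelope 2) = (1/3) / (2/3) = 1/2.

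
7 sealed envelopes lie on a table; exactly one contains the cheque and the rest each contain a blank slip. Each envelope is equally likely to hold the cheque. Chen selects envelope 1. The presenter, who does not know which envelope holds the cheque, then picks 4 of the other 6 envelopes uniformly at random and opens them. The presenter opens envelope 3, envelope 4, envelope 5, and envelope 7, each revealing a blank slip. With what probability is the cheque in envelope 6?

Apply Bayes' rule, conditioning on where the cheque actually is.
If it is in any of envelopes 1, 2, and 6 (prior 1/7 each): the presenter picks exactly this set with probability 1/15 regardless, and none is the prize; weight (1/7)·(1/15) = 1/105 each.
If it is in any of envelopes 3, 4, 5, and 7 (prior 1/7 each): that envelope was opened and seen not to hold the prize — ruled out; weight (1/7)·0 = 0 each.
The weights sum to 1/35.
So P(the cheque in envelope 6 | the presenter opened envelope 3, envelope 4, envelope 5, and envelope 7) = (1/105) / (1/35) = 1/3.

1/3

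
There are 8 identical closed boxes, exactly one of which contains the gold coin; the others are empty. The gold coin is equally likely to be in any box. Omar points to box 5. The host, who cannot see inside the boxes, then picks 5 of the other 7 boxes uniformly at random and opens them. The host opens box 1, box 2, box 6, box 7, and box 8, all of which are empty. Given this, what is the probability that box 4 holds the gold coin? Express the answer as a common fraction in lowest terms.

1/3

Condition on the true location of the gold coin.
If it is in any of boxes 1, 2, 6, 7, and 8 (prior 1/8 each): that box was opened and seen not to hold the prize — ruled out; weight (1/8)·0 = 0 each.
If it is in any of boxes 3, 4, and 5 (prior 1/8 each): the host picks exactly this set with probability 1/21 regardless, and none is the prize; weight (1/8)·(1/21) = 1/168 each.
The weights sum to 1/56.
So P(the gold coin in box 4 | the host opened box 1, box 2, box 6, box 7, and box 8) = (1/168) / (1/56) = 1/3.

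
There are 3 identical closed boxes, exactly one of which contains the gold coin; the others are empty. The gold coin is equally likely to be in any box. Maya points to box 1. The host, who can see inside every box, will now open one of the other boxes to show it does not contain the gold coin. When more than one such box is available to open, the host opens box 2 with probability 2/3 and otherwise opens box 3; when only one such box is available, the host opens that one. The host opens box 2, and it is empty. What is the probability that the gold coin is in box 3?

3/5

Consider each possible location of the gold coin in turn.
If it is in box 1 (prior 1/3): box 2 is available, opened with probability 2/3; weight (1/3)·(2/3) = 2/9.
If it is in box 2 (prior 1/3): the host opened box 2, so this case is ruled out; weight (1/3)·0 = 0.
If it is in box 3 (prior 1/3): only box 2 is available, probability 1; weight (1/3)·1 = 1/3.
The weights sum to 5/9.
So P(the gold coin in box 3 | the host opened box 2) = (1/3) / (5/9) = 3/5.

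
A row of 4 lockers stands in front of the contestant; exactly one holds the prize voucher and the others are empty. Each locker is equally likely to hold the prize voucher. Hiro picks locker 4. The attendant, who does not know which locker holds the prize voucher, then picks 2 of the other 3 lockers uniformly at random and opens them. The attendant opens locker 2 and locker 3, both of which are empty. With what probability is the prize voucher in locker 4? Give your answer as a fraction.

1/2

Because the attendant chose which lockers to open without knowing where the prize voucher is, the choice is independent of the prize location. Learning that none of the 2 opened lockers holds the prize voucher simply rules out those 2 locations and leaves the remaining 2 lockers still equally likely by symmetry.
So P(the prize voucher in locker 4) = 1/2.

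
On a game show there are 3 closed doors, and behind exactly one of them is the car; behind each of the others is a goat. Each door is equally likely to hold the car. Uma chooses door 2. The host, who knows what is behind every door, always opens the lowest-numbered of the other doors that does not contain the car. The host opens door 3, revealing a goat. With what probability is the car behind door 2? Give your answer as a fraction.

Condition on the true location of the car.
If it is behind door 1 (prior 1/3): door 3 is the lowest-numbered option available, probability 1; weight (1/3)·1 = 1/3.
If it is behind door 2 (prior 1/3): the host would have opened door 1 instead, probability 0; weight (1/3)·0 = 0.
If it is behind door 3 (prior 1/3): the host opened door 3, so this case is ruled out; weight (1/3)·0 = 0.
The weights sum to 1/3.
So P(the car behind door 2 | the host opened door 3) = 0 / (1/3) = 0.

0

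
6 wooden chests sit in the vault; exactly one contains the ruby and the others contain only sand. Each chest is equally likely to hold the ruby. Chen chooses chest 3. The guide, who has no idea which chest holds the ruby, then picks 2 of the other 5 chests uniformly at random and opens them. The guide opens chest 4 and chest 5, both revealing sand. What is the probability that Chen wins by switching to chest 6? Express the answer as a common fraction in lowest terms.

Apply Bayes' rule, conditioning on where the ruby actually is.
If it is in any of chests 1, 2, 3, and 6 (prior 1/6 each): the guide picks exactly this set with probability 1/10 regardless, and none is the prize; weight (1/6)·(1/10) = 1/60 each.
If it is in either of chests 4 and 5 (prior 1/6 each): that chest was opened and seen not to hold the prize — ruled out; weight (1/6)·0 = 0 each.
The weights sum to 1/15.
So P(the ruby in chest 6 | the guide opened chest 4 and chest 5) = (1/60) / (1/15) = 1/4.

1/4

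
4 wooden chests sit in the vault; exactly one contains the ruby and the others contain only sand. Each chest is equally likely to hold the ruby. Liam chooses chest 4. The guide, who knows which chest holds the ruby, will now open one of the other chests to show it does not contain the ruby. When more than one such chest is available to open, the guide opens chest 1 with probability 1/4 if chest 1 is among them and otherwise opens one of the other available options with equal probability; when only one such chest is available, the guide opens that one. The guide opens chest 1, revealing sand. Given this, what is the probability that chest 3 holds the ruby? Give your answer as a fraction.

Condition on the true location of the ruby.
If it is in chest 1 (prior 1/4): the guide opened chest 1, so this case is ruled out; weight (1/4)·0 = 0.
If it is in any of chests 2, 3, and 4 (prior 1/4 each): chest 1 is available, opened with probability 1/4; weight (1/4)·(1/4) = 1/16 each.
The weights sum to 3/16.
So P(the ruby in chest 3 | the guide opened chest 1) = (1/16) / (3/16) = 1/3.

1/3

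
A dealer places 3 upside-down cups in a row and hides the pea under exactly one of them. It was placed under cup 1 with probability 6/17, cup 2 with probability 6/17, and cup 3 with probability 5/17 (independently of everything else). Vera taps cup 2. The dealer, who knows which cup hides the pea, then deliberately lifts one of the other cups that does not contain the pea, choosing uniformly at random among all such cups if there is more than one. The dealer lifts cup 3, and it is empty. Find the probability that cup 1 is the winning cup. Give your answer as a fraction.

Condition on the true location of the pea.
If it is under cup 1 (prior 6/17): the dealer has no choice, probability 1; weight (6/17)·1 = 6/17.
If it is under cup 2 (prior 6/17): the dealer has 2 equally likely choices, so probability 1/2; weight (6/17)·(1/2) = 3/17.
If it is under cup 3 (prior 5/17): the dealer opened cup 3, so this case is ruled out; weight (5/17)·0 = 0.
The weights sum to 9/17.
So P(the pea under cup 1 | the dealer opened cup 3) = (6/17) / (9/17) = 2/3.

2/3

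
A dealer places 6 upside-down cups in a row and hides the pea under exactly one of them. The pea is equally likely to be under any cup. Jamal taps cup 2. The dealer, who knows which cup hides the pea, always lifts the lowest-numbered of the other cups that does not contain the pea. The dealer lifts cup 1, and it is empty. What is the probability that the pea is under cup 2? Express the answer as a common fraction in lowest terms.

Condition on the true location of the pea.
If it is under cup 1 (prior 1/6): the dealer opened cup 1, so this case is ruled out; weight (1/6)·0 = 0.
If it is under any of cups 2, 3, 4, 5, and 6 (prior 1/6 each): cup 1 is the lowest-numbered option available, probability 1; weight (1/6)·1 = 1/6 each.
The weights sum to 5/6.
So P(the pea under cup 2 | the dealer opened cup 1) = (1/6) / (5/6) = 1/5.

1/5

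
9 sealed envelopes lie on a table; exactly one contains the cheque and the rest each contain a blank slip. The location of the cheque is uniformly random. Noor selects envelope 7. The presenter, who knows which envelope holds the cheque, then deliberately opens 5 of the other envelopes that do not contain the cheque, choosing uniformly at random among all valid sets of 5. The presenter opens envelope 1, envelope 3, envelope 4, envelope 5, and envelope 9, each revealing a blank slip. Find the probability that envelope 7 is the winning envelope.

Consider each possible location of the cheque in turn.
If it is in any of envelopes 1, 3, 4, 5, and 9 (prior 1/9 each): that envelope was opened and seen not to hold the prize — ruled out; weight (1/9)·0 = 0 each.
If it is in any of envelopes 2, 6, and 8 (prior 1/9 each): the presenter has 21 equally likely choices, so probability 1/21; weight (1/9)·(1/21) = 1/189 each.
If it is in envelope 7 (prior 1/9): the presenter has 56 equally likely choices, so probability 1/56; weight (1/9)·(1/56) = 1/504.
The weights sum to 1/56.
So P(the cheque in envelope 7 | the presenter opened envelope 1, envelope 3, envelope 4, envelope 5, and envelope 9) = (1/504) / (1/56) = 1/9.

1/9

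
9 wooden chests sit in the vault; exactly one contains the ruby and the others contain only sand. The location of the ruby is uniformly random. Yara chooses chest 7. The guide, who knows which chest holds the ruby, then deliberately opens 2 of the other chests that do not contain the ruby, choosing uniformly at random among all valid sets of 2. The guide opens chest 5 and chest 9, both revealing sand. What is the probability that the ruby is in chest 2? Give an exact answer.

Apply Bayes' rule, conditioning on where the ruby actually is.
If it is in any of chests 1, 2, 3, 4, 6, and 8 (prior 1/9 each): the guide has 21 equally likely choices, so probability 1/21; weight (1/9)·(1/21) = 1/189 each.
If it is in either of chests 5 and 9 (prior 1/9 each): that chest was opened and seen not to hold the prize — ruled out; weight (1/9)·0 = 0 each.
If it is in chest 7 (prior 1/9): the guide has 28 equally likely choices, so probability 1/28; weight (1/9)·(1/28) = 1/252.
The weights sum to 1/28.
So P(the ruby in chest 2 | the guide opened chest 5 and chest 9) = (1/189) / (1/28) = 4/27.

4/27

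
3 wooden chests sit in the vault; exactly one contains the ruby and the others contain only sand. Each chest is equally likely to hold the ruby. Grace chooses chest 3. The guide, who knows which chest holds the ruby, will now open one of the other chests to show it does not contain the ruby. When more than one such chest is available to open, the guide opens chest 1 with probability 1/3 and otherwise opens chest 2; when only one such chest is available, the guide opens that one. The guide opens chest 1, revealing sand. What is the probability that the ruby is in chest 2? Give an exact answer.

3/4

Apply Bayes' rule, conditioning on where the ruby actually is.
If it is in chest 1 (prior 1/3): the guide opened chest 1, so this case is ruled out; weight (1/3)·0 = 0.
If it is in chest 2 (prior 1/3): only chest 1 is available, probability 1; weight (1/3)·1 = 1/3.
If it is in chest 3 (prior 1/3): chest 1 is available, opened with probability 1/3; weight (1/3)·(1/3) = 1/9.
The weights sum to 4/9.
So P(the ruby in chest 2 | the guide opened chest 1) = (1/3) / (4/9) = 3/4.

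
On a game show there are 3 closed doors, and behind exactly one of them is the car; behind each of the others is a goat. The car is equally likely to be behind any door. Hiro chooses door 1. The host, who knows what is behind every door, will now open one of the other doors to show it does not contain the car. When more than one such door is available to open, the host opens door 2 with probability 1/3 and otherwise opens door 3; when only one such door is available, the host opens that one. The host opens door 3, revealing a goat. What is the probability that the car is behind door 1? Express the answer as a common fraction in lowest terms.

Consider each possible location of the car in turn.
If it is behind door 1 (prior 1/3): door 2 is available but not opened, probability 2/3; weight (1/3)·(2/3) = 2/9.
If it is behind door 2 (prior 1/3): only door 3 is available, probability 1; weight (1/3)·1 = 1/3.
If it is behind door 3 (prior 1/3): the host opened door 3, so this case is ruled out; weight (1/3)·0 = 0.
The weights sum to 5/9.
So P(the car behind door 1 | the host opened door 3) = (2/9) / (5/9) = 2/5.

2/5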